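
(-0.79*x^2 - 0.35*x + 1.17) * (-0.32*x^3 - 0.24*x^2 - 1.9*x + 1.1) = 0.2528*x^5 + 0.3016*x^4 + 1.2106*x^3 - 0.4848*x^2 - 2.608*x + 1.287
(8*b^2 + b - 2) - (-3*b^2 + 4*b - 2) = 11*b^2 - 3*b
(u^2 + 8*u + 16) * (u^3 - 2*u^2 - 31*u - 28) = u^5 + 6*u^4 - 31*u^3 - 308*u^2 - 720*u - 448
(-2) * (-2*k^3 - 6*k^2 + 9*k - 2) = 4*k^3 + 12*k^2 - 18*k + 4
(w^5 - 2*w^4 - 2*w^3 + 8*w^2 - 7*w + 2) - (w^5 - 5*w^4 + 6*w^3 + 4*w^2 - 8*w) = 3*w^4 - 8*w^3 + 4*w^2 + w + 2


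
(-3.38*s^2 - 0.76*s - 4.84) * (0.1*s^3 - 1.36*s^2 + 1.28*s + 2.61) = -0.338*s^5 + 4.5208*s^4 - 3.7768*s^3 - 3.2122*s^2 - 8.1788*s - 12.6324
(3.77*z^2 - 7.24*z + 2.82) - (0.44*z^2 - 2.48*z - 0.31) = 3.33*z^2 - 4.76*z + 3.13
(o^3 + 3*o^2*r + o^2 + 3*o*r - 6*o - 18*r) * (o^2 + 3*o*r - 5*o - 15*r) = o^5 + 6*o^4*r - 4*o^4 + 9*o^3*r^2 - 24*o^3*r - 11*o^3 - 36*o^2*r^2 - 66*o^2*r + 30*o^2 - 99*o*r^2 + 180*o*r + 270*r^2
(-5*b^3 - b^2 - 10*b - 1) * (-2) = 10*b^3 + 2*b^2 + 20*b + 2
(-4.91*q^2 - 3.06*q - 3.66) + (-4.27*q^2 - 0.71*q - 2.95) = -9.18*q^2 - 3.77*q - 6.61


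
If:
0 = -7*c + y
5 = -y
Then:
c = -5/7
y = -5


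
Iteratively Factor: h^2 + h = (h + 1)*(h)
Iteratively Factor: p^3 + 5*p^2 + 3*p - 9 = (p + 3)*(p^2 + 2*p - 3) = (p - 1)*(p + 3)*(p + 3)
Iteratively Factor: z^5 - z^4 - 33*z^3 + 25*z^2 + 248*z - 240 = (z + 4)*(z^4 - 5*z^3 - 13*z^2 + 77*z - 60) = (z - 5)*(z + 4)*(z^3 - 13*z + 12) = (z - 5)*(z - 3)*(z + 4)*(z^2 + 3*z - 4) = (z - 5)*(z - 3)*(z - 1)*(z + 4)*(z + 4)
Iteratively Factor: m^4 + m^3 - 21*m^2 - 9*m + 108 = (m - 3)*(m^3 + 4*m^2 - 9*m - 36) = (m - 3)^2*(m^2 + 7*m + 12) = (m - 3)^2*(m + 3)*(m + 4)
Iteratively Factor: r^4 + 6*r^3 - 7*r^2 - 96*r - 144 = (r - 4)*(r^3 + 10*r^2 + 33*r + 36) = (r - 4)*(r + 3)*(r^2 + 7*r + 12) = (r - 4)*(r + 3)*(r + 4)*(r + 3)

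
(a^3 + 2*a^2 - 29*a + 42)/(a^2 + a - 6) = (a^2 + 4*a - 21)/(a + 3)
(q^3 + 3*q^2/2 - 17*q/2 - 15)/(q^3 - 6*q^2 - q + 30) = (q + 5/2)/(q - 5)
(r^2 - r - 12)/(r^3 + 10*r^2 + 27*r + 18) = (r - 4)/(r^2 + 7*r + 6)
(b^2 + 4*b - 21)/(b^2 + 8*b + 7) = (b - 3)/(b + 1)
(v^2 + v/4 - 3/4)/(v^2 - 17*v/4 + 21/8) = 2*(v + 1)/(2*v - 7)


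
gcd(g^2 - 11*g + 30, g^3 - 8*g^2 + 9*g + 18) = g - 6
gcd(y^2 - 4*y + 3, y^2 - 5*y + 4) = y - 1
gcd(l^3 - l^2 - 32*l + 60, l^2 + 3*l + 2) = 1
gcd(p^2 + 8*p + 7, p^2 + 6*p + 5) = p + 1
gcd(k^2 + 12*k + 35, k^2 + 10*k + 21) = k + 7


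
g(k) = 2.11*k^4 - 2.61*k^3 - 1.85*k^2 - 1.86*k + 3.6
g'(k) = 8.44*k^3 - 7.83*k^2 - 3.7*k - 1.86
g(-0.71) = 5.46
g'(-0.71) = -6.20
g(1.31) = -1.66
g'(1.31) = -1.17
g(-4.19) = 821.24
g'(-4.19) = -744.67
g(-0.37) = 4.21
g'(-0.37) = -1.99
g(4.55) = 615.32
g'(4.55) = 614.22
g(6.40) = 2771.72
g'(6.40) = 1866.24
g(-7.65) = 8304.56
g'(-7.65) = -4210.35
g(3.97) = 327.89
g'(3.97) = 388.14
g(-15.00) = 115242.75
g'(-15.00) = -30193.11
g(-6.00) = 3246.48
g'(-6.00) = -2084.58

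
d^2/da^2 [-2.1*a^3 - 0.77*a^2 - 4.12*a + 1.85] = -12.6*a - 1.54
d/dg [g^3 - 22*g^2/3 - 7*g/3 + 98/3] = 3*g^2 - 44*g/3 - 7/3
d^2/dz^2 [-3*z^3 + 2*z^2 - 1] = 4 - 18*z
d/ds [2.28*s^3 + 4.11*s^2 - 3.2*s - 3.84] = 6.84*s^2 + 8.22*s - 3.2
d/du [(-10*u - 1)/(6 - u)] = -61/(u - 6)^2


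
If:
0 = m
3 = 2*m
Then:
No Solution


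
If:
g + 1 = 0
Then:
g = -1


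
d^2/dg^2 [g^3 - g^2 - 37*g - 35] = 6*g - 2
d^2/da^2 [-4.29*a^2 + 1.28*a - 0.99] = -8.58000000000000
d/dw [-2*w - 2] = -2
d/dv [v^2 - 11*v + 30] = 2*v - 11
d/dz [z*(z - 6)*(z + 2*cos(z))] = -z*(z - 6)*(2*sin(z) - 1) + z*(z + 2*cos(z)) + (z - 6)*(z + 2*cos(z))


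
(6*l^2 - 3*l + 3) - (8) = 6*l^2 - 3*l - 5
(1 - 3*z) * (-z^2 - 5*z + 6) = 3*z^3 + 14*z^2 - 23*z + 6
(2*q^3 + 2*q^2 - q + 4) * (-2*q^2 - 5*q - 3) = -4*q^5 - 14*q^4 - 14*q^3 - 9*q^2 - 17*q - 12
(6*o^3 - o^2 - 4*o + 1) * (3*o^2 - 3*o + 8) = 18*o^5 - 21*o^4 + 39*o^3 + 7*o^2 - 35*o + 8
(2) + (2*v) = 2*v + 2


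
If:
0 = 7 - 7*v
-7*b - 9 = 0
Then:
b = -9/7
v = 1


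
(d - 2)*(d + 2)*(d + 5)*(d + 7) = d^4 + 12*d^3 + 31*d^2 - 48*d - 140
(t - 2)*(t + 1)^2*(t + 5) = t^4 + 5*t^3 - 3*t^2 - 17*t - 10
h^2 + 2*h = h*(h + 2)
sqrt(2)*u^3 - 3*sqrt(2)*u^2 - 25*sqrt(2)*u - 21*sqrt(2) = (u - 7)*(u + 3)*(sqrt(2)*u + sqrt(2))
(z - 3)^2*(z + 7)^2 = z^4 + 8*z^3 - 26*z^2 - 168*z + 441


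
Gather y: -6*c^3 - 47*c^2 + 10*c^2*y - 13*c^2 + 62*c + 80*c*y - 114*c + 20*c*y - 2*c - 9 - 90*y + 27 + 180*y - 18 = -6*c^3 - 60*c^2 - 54*c + y*(10*c^2 + 100*c + 90)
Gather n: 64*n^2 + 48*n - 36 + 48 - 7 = 64*n^2 + 48*n + 5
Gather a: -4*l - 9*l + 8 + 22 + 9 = 39 - 13*l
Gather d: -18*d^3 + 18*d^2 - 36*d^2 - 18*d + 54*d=-18*d^3 - 18*d^2 + 36*d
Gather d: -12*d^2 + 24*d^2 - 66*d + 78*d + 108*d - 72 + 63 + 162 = 12*d^2 + 120*d + 153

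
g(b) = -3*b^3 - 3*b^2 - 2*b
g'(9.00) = -785.00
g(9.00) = -2448.00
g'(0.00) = -2.00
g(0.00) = 0.00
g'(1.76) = -40.44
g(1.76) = -29.17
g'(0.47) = -6.81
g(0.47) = -1.91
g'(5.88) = -348.45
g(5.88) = -725.38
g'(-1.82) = -20.89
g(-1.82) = 11.79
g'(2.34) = -65.32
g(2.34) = -59.55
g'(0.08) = -2.54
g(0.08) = -0.18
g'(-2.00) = -26.00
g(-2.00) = 16.00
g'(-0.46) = -1.14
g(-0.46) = 0.58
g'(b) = -9*b^2 - 6*b - 2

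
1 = 1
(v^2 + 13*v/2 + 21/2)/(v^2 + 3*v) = (v + 7/2)/v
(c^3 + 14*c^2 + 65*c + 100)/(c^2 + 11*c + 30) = (c^2 + 9*c + 20)/(c + 6)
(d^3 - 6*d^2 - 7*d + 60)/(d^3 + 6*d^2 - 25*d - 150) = (d^2 - d - 12)/(d^2 + 11*d + 30)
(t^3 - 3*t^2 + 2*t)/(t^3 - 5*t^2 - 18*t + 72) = t*(t^2 - 3*t + 2)/(t^3 - 5*t^2 - 18*t + 72)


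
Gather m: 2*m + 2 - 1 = 2*m + 1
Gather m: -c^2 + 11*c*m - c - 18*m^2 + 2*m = -c^2 - c - 18*m^2 + m*(11*c + 2)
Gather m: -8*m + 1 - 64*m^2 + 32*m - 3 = -64*m^2 + 24*m - 2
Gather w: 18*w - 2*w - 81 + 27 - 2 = 16*w - 56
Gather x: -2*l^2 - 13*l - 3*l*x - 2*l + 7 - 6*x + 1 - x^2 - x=-2*l^2 - 15*l - x^2 + x*(-3*l - 7) + 8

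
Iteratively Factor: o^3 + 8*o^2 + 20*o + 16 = (o + 4)*(o^2 + 4*o + 4) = (o + 2)*(o + 4)*(o + 2)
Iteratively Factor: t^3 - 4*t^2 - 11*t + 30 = (t + 3)*(t^2 - 7*t + 10) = (t - 2)*(t + 3)*(t - 5)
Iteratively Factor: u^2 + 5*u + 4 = (u + 4)*(u + 1)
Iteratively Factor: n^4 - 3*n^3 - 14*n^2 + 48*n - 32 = (n - 4)*(n^3 + n^2 - 10*n + 8) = (n - 4)*(n - 1)*(n^2 + 2*n - 8) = (n - 4)*(n - 1)*(n + 4)*(n - 2)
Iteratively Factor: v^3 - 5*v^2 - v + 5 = (v + 1)*(v^2 - 6*v + 5) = (v - 5)*(v + 1)*(v - 1)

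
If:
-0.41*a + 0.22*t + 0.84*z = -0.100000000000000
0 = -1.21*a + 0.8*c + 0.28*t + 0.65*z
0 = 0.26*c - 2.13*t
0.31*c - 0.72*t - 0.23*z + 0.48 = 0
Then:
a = -3.79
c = -4.07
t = -0.50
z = -1.84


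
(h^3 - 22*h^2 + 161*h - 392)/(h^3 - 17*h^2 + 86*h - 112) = (h - 7)/(h - 2)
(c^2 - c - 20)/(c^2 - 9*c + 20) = (c + 4)/(c - 4)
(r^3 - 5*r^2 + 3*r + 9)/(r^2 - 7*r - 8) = (r^2 - 6*r + 9)/(r - 8)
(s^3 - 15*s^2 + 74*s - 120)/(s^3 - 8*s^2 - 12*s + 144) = (s^2 - 9*s + 20)/(s^2 - 2*s - 24)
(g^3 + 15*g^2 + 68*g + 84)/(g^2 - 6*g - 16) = (g^2 + 13*g + 42)/(g - 8)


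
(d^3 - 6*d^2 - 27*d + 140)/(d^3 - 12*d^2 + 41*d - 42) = (d^2 + d - 20)/(d^2 - 5*d + 6)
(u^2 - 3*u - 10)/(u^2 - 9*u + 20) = (u + 2)/(u - 4)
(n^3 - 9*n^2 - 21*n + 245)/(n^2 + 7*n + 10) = (n^2 - 14*n + 49)/(n + 2)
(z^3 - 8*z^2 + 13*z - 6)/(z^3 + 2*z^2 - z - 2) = (z^2 - 7*z + 6)/(z^2 + 3*z + 2)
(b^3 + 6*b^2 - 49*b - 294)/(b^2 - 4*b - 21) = (b^2 + 13*b + 42)/(b + 3)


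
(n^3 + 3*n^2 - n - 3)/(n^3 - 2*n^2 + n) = (n^2 + 4*n + 3)/(n*(n - 1))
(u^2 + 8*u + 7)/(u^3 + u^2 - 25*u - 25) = (u + 7)/(u^2 - 25)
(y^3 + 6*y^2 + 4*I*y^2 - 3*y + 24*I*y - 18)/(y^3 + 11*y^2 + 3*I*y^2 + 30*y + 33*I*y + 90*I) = (y + I)/(y + 5)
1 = 1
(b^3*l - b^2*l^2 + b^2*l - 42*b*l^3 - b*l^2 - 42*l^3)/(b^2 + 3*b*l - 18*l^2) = l*(b^2 - 7*b*l + b - 7*l)/(b - 3*l)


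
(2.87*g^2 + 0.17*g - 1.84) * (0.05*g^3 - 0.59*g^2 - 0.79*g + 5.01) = 0.1435*g^5 - 1.6848*g^4 - 2.4596*g^3 + 15.33*g^2 + 2.3053*g - 9.2184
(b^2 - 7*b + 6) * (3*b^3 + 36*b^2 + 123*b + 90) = 3*b^5 + 15*b^4 - 111*b^3 - 555*b^2 + 108*b + 540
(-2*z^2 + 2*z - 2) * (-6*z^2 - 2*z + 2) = 12*z^4 - 8*z^3 + 4*z^2 + 8*z - 4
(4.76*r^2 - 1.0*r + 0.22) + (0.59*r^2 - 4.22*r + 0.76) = 5.35*r^2 - 5.22*r + 0.98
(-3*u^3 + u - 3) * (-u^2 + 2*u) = 3*u^5 - 6*u^4 - u^3 + 5*u^2 - 6*u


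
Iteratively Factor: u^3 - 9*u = (u)*(u^2 - 9) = u*(u + 3)*(u - 3)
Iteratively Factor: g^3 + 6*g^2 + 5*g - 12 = (g + 3)*(g^2 + 3*g - 4) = (g + 3)*(g + 4)*(g - 1)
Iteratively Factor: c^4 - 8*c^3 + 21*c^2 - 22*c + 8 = (c - 4)*(c^3 - 4*c^2 + 5*c - 2) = (c - 4)*(c - 1)*(c^2 - 3*c + 2) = (c - 4)*(c - 1)^2*(c - 2)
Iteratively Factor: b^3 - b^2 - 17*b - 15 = (b - 5)*(b^2 + 4*b + 3) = (b - 5)*(b + 3)*(b + 1)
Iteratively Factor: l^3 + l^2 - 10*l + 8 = (l + 4)*(l^2 - 3*l + 2) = (l - 2)*(l + 4)*(l - 1)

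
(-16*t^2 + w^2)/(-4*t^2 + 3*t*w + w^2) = (4*t - w)/(t - w)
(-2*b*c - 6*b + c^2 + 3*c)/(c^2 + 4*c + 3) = (-2*b + c)/(c + 1)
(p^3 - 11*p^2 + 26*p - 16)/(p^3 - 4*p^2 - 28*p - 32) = (p^2 - 3*p + 2)/(p^2 + 4*p + 4)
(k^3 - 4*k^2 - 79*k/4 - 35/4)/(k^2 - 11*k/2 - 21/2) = (4*k^2 + 12*k + 5)/(2*(2*k + 3))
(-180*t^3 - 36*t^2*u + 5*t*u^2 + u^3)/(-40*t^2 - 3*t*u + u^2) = (36*t^2 - u^2)/(8*t - u)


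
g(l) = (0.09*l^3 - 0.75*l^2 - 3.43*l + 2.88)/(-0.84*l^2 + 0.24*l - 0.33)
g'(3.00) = -0.33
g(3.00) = 1.64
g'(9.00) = -0.15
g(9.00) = 0.35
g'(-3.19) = -0.62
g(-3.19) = -0.34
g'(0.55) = 11.85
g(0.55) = -1.73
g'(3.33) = -0.31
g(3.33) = 1.53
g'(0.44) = 14.54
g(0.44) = -3.19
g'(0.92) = 3.96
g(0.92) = 1.02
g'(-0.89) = -4.71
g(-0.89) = -4.36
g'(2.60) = -0.33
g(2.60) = 1.77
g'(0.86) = 4.84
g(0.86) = 0.76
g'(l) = (1.68*l - 0.24)*(0.09*l^3 - 0.75*l^2 - 3.43*l + 2.88)/(-0.84*l^2 + 0.24*l - 0.33)^2 + (0.27*l^2 - 1.5*l - 3.43)/(-0.84*l^2 + 0.24*l - 0.33) = (-0.0756*l^4 + 0.0431999999999999*l^3 - 3.1503*l^2 + 5.3334*l + 0.4407)/(0.7056*l^4 - 0.4032*l^3 + 0.612*l^2 - 0.1584*l + 0.1089)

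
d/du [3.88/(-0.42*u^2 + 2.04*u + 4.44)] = (3.2592*u - 7.9152)/(-0.42*u^2 + 2.04*u + 4.44)^2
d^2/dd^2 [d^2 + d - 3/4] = 2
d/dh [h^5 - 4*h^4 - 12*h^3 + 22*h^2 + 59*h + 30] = 5*h^4 - 16*h^3 - 36*h^2 + 44*h + 59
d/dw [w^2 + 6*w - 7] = 2*w + 6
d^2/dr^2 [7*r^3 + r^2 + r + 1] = 42*r + 2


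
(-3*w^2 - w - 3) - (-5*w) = -3*w^2 + 4*w - 3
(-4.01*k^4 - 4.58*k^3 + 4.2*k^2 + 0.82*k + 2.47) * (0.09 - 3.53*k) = 14.1553*k^5 + 15.8065*k^4 - 15.2382*k^3 - 2.5166*k^2 - 8.6453*k + 0.2223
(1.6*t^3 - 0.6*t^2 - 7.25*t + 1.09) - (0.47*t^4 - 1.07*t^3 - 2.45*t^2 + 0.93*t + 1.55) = -0.47*t^4 + 2.67*t^3 + 1.85*t^2 - 8.18*t - 0.46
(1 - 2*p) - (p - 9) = 10 - 3*p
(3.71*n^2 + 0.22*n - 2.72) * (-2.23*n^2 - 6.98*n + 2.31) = -8.2733*n^4 - 26.3864*n^3 + 13.1001*n^2 + 19.4938*n - 6.2832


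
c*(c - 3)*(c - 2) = c^3 - 5*c^2 + 6*c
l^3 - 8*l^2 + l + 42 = (l - 7)*(l - 3)*(l + 2)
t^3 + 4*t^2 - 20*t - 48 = (t - 4)*(t + 2)*(t + 6)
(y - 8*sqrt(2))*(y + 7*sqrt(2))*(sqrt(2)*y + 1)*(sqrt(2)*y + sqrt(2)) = 2*y^4 - sqrt(2)*y^3 + 2*y^3 - 226*y^2 - sqrt(2)*y^2 - 226*y - 112*sqrt(2)*y - 112*sqrt(2)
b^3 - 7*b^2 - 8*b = b*(b - 8)*(b + 1)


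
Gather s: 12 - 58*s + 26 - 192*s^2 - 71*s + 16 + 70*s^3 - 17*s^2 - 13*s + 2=70*s^3 - 209*s^2 - 142*s + 56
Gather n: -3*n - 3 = -3*n - 3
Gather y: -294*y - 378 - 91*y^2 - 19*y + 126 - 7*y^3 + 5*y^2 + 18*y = -7*y^3 - 86*y^2 - 295*y - 252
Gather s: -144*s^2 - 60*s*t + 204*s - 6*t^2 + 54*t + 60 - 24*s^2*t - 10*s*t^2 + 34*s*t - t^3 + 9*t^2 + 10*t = s^2*(-24*t - 144) + s*(-10*t^2 - 26*t + 204) - t^3 + 3*t^2 + 64*t + 60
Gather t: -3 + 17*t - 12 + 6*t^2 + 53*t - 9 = 6*t^2 + 70*t - 24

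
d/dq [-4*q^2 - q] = -8*q - 1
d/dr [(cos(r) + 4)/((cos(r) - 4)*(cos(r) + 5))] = (cos(r)^2 + 8*cos(r) + 24)*sin(r)/((cos(r) - 4)^2*(cos(r) + 5)^2)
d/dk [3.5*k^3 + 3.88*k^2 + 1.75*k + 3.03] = 10.5*k^2 + 7.76*k + 1.75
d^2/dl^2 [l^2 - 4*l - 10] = 2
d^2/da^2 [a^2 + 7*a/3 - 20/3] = 2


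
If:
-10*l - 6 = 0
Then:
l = -3/5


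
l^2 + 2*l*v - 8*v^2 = (l - 2*v)*(l + 4*v)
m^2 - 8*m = m*(m - 8)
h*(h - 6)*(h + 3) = h^3 - 3*h^2 - 18*h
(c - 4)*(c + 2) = c^2 - 2*c - 8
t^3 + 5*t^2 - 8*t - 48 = (t - 3)*(t + 4)^2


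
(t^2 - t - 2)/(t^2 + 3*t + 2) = (t - 2)/(t + 2)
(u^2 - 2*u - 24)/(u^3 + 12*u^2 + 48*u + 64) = (u - 6)/(u^2 + 8*u + 16)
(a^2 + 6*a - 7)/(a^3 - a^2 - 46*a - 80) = (-a^2 - 6*a + 7)/(-a^3 + a^2 + 46*a + 80)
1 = 1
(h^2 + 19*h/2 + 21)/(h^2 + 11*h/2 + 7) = (h + 6)/(h + 2)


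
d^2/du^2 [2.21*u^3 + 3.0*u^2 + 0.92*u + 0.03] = 13.26*u + 6.0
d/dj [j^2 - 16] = 2*j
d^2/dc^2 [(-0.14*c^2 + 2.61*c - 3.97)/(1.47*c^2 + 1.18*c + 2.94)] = (11.765586*c^3 - 47.842326*c^2 - 108.99756*c + 2.73000400000001)/(3.176523*c^6 + 7.649586*c^5 + 25.199622*c^4 + 32.241376*c^3 + 50.399244*c^2 + 30.598344*c + 25.412184)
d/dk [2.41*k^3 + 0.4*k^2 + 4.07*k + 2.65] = 7.23*k^2 + 0.8*k + 4.07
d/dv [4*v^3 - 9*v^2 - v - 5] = 12*v^2 - 18*v - 1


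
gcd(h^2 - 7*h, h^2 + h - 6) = 1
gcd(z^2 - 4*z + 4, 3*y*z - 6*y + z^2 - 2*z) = z - 2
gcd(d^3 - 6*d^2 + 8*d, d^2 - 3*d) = d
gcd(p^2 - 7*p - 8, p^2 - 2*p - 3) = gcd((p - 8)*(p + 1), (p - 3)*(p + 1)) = p + 1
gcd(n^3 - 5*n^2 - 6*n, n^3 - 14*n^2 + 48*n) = n^2 - 6*n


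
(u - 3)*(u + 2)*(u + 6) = u^3 + 5*u^2 - 12*u - 36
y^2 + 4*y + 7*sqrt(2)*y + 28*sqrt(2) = (y + 4)*(y + 7*sqrt(2))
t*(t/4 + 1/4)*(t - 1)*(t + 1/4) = t^4/4 + t^3/16 - t^2/4 - t/16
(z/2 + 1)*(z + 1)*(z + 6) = z^3/2 + 9*z^2/2 + 10*z + 6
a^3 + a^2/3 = a^2*(a + 1/3)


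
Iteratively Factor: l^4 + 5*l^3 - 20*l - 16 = (l + 1)*(l^3 + 4*l^2 - 4*l - 16) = (l + 1)*(l + 4)*(l^2 - 4) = (l + 1)*(l + 2)*(l + 4)*(l - 2)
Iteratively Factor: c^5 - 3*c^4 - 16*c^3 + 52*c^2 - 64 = (c + 1)*(c^4 - 4*c^3 - 12*c^2 + 64*c - 64) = (c - 2)*(c + 1)*(c^3 - 2*c^2 - 16*c + 32) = (c - 2)*(c + 1)*(c + 4)*(c^2 - 6*c + 8) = (c - 2)^2*(c + 1)*(c + 4)*(c - 4)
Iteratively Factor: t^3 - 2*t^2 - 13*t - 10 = (t - 5)*(t^2 + 3*t + 2) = (t - 5)*(t + 1)*(t + 2)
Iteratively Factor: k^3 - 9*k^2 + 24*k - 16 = (k - 1)*(k^2 - 8*k + 16) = (k - 4)*(k - 1)*(k - 4)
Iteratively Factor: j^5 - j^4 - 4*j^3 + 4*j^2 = (j - 2)*(j^4 + j^3 - 2*j^2) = (j - 2)*(j - 1)*(j^3 + 2*j^2) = j*(j - 2)*(j - 1)*(j^2 + 2*j) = j*(j - 2)*(j - 1)*(j + 2)*(j)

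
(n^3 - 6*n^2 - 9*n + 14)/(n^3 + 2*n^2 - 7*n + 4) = (n^2 - 5*n - 14)/(n^2 + 3*n - 4)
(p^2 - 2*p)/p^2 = (p - 2)/p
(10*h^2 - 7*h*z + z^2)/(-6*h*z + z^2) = (-10*h^2 + 7*h*z - z^2)/(z*(6*h - z))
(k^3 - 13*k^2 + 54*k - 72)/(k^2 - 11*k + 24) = (k^2 - 10*k + 24)/(k - 8)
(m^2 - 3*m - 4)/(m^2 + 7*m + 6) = (m - 4)/(m + 6)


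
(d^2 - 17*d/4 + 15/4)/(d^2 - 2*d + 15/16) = 4*(d - 3)/(4*d - 3)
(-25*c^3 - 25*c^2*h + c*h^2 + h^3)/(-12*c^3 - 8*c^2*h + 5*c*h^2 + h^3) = (25*c^2 - h^2)/(12*c^2 - 4*c*h - h^2)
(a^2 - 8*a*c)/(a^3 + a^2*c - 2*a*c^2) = (a - 8*c)/(a^2 + a*c - 2*c^2)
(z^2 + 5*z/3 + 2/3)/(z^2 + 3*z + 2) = (z + 2/3)/(z + 2)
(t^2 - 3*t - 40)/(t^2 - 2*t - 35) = (t - 8)/(t - 7)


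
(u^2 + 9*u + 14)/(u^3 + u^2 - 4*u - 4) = (u + 7)/(u^2 - u - 2)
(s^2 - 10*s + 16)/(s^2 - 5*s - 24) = (s - 2)/(s + 3)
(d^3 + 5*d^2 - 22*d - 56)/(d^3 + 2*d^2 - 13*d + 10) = (d^3 + 5*d^2 - 22*d - 56)/(d^3 + 2*d^2 - 13*d + 10)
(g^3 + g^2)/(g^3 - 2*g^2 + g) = g*(g + 1)/(g^2 - 2*g + 1)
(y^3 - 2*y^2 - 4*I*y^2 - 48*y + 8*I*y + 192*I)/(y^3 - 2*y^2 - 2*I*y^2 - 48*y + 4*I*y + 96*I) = (y - 4*I)/(y - 2*I)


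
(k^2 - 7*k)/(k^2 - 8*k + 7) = k/(k - 1)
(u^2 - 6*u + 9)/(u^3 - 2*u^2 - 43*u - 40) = (-u^2 + 6*u - 9)/(-u^3 + 2*u^2 + 43*u + 40)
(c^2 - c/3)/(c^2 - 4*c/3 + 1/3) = c/(c - 1)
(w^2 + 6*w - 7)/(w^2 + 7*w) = (w - 1)/w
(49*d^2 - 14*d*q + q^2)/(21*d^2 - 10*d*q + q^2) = (-7*d + q)/(-3*d + q)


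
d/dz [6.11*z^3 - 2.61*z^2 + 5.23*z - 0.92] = 18.33*z^2 - 5.22*z + 5.23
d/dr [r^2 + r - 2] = 2*r + 1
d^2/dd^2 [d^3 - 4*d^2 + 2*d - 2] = 6*d - 8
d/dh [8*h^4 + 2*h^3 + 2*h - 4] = 32*h^3 + 6*h^2 + 2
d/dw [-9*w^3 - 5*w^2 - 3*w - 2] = -27*w^2 - 10*w - 3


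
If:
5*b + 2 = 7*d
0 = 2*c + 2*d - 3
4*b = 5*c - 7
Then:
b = -13/106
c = 69/53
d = 21/106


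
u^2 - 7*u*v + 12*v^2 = (u - 4*v)*(u - 3*v)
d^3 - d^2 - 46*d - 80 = (d - 8)*(d + 2)*(d + 5)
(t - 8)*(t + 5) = t^2 - 3*t - 40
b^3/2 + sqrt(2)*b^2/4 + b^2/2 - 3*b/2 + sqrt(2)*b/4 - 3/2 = (b/2 + 1/2)*(b - sqrt(2))*(b + 3*sqrt(2)/2)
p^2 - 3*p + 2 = (p - 2)*(p - 1)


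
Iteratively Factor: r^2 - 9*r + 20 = (r - 4)*(r - 5)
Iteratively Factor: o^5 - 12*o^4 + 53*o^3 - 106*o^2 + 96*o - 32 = (o - 1)*(o^4 - 11*o^3 + 42*o^2 - 64*o + 32) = (o - 4)*(o - 1)*(o^3 - 7*o^2 + 14*o - 8) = (o - 4)^2*(o - 1)*(o^2 - 3*o + 2) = (o - 4)^2*(o - 2)*(o - 1)*(o - 1)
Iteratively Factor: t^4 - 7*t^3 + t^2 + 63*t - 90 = (t + 3)*(t^3 - 10*t^2 + 31*t - 30) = (t - 2)*(t + 3)*(t^2 - 8*t + 15) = (t - 5)*(t - 2)*(t + 3)*(t - 3)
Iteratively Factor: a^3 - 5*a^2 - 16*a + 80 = (a - 4)*(a^2 - a - 20) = (a - 4)*(a + 4)*(a - 5)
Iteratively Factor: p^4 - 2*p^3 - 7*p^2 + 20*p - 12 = (p - 2)*(p^3 - 7*p + 6) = (p - 2)*(p - 1)*(p^2 + p - 6) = (p - 2)*(p - 1)*(p + 3)*(p - 2)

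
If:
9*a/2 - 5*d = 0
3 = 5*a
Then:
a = 3/5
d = 27/50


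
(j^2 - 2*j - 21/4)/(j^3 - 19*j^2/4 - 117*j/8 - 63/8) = 2*(2*j - 7)/(4*j^2 - 25*j - 21)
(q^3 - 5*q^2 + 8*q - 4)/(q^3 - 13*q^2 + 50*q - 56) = (q^2 - 3*q + 2)/(q^2 - 11*q + 28)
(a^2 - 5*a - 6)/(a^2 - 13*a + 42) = (a + 1)/(a - 7)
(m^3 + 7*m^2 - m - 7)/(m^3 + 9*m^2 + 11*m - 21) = (m + 1)/(m + 3)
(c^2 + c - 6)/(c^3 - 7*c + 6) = 1/(c - 1)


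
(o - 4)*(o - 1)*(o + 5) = o^3 - 21*o + 20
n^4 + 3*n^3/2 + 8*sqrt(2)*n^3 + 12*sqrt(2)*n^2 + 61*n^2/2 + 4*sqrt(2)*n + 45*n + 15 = (n + 1/2)*(n + 1)*(n + 3*sqrt(2))*(n + 5*sqrt(2))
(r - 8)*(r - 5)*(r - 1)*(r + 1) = r^4 - 13*r^3 + 39*r^2 + 13*r - 40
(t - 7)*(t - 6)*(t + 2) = t^3 - 11*t^2 + 16*t + 84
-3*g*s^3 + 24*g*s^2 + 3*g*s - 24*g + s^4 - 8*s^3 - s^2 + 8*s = (-3*g + s)*(s - 8)*(s - 1)*(s + 1)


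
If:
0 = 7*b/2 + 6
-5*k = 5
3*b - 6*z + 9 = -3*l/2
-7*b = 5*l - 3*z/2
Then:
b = -12/7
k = -1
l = 726/259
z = 348/259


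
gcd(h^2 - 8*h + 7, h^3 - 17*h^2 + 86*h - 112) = h - 7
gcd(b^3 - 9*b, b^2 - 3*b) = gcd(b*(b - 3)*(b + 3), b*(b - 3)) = b^2 - 3*b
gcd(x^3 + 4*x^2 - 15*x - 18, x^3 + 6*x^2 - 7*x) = 1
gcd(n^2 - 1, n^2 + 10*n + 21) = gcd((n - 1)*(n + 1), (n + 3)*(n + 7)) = 1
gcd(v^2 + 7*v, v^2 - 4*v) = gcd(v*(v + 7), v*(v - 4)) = v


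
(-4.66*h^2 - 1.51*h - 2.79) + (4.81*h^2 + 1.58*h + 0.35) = 0.149999999999999*h^2 + 0.0700000000000001*h - 2.44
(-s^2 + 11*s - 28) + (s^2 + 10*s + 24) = 21*s - 4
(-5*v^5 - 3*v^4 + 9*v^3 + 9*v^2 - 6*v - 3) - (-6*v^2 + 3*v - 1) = -5*v^5 - 3*v^4 + 9*v^3 + 15*v^2 - 9*v - 2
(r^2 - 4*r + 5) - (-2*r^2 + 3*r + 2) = 3*r^2 - 7*r + 3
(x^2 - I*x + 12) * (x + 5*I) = x^3 + 4*I*x^2 + 17*x + 60*I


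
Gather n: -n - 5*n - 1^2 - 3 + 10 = 6 - 6*n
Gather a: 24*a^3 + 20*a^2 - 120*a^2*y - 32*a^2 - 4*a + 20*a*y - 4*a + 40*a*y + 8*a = 24*a^3 + a^2*(-120*y - 12) + 60*a*y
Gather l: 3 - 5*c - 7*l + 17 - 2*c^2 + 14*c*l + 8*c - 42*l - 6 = -2*c^2 + 3*c + l*(14*c - 49) + 14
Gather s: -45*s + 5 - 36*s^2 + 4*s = -36*s^2 - 41*s + 5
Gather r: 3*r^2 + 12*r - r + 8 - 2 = 3*r^2 + 11*r + 6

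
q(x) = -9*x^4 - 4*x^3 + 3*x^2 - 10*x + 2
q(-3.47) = -1064.90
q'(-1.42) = 60.36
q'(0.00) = -10.00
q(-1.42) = -2.89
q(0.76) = -8.63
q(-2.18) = -123.77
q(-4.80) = -4216.09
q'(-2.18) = 292.86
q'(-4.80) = 3666.03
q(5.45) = -8551.05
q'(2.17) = -421.35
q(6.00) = -12478.00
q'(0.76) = -28.17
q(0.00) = 2.00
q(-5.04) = -5166.47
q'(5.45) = -6161.36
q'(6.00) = -8182.00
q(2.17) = -246.01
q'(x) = -36*x^3 - 12*x^2 + 6*x - 10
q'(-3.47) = 1328.84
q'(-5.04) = 4263.81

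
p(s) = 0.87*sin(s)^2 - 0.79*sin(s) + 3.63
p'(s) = 1.74*sin(s)*cos(s) - 0.79*cos(s)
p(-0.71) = 4.51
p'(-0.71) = -1.46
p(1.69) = 3.70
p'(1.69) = -0.11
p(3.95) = 4.66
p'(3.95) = 1.41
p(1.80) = 3.69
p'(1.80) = -0.21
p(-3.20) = 3.59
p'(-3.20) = 0.69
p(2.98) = 3.53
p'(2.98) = 0.50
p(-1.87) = 5.18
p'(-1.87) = 0.72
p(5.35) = 4.83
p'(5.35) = -1.30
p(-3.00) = 3.76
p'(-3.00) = 1.03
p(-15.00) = 4.51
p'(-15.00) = 1.46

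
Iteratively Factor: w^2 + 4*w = (w)*(w + 4)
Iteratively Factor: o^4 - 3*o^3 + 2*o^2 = (o - 1)*(o^3 - 2*o^2) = o*(o - 1)*(o^2 - 2*o) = o^2*(o - 1)*(o - 2)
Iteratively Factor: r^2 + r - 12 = (r - 3)*(r + 4)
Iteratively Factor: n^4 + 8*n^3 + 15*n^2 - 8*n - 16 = (n + 4)*(n^3 + 4*n^2 - n - 4) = (n + 4)^2*(n^2 - 1) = (n - 1)*(n + 4)^2*(n + 1)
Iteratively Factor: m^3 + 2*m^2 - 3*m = (m - 1)*(m^2 + 3*m) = m*(m - 1)*(m + 3)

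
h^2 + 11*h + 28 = (h + 4)*(h + 7)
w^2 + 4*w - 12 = (w - 2)*(w + 6)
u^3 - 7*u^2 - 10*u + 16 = (u - 8)*(u - 1)*(u + 2)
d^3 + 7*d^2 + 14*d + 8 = (d + 1)*(d + 2)*(d + 4)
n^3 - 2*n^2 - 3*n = n*(n - 3)*(n + 1)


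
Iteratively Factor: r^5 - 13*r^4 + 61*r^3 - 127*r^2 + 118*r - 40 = (r - 5)*(r^4 - 8*r^3 + 21*r^2 - 22*r + 8) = (r - 5)*(r - 1)*(r^3 - 7*r^2 + 14*r - 8) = (r - 5)*(r - 4)*(r - 1)*(r^2 - 3*r + 2) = (r - 5)*(r - 4)*(r - 2)*(r - 1)*(r - 1)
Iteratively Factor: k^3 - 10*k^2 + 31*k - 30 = (k - 2)*(k^2 - 8*k + 15) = (k - 5)*(k - 2)*(k - 3)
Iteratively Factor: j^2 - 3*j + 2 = (j - 1)*(j - 2)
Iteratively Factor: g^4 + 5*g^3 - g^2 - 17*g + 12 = (g + 4)*(g^3 + g^2 - 5*g + 3) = (g - 1)*(g + 4)*(g^2 + 2*g - 3) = (g - 1)^2*(g + 4)*(g + 3)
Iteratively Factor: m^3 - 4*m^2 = (m - 4)*(m^2) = m*(m - 4)*(m)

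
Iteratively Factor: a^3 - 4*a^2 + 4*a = (a)*(a^2 - 4*a + 4) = a*(a - 2)*(a - 2)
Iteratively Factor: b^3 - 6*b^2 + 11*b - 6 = (b - 1)*(b^2 - 5*b + 6) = (b - 3)*(b - 1)*(b - 2)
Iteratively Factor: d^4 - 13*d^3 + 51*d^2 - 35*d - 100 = (d - 5)*(d^3 - 8*d^2 + 11*d + 20) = (d - 5)*(d - 4)*(d^2 - 4*d - 5) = (d - 5)^2*(d - 4)*(d + 1)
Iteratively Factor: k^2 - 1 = (k + 1)*(k - 1)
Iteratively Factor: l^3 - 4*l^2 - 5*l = (l)*(l^2 - 4*l - 5) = l*(l - 5)*(l + 1)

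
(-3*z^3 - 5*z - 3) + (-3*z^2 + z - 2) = -3*z^3 - 3*z^2 - 4*z - 5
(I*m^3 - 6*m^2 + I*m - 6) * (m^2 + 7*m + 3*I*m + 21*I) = I*m^5 - 9*m^4 + 7*I*m^4 - 63*m^3 - 17*I*m^3 - 9*m^2 - 119*I*m^2 - 63*m - 18*I*m - 126*I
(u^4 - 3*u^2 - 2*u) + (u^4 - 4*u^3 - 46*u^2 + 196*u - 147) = 2*u^4 - 4*u^3 - 49*u^2 + 194*u - 147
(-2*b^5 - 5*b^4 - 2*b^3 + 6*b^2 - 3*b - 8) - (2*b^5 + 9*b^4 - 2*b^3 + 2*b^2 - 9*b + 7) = -4*b^5 - 14*b^4 + 4*b^2 + 6*b - 15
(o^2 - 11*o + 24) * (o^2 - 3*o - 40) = o^4 - 14*o^3 + 17*o^2 + 368*o - 960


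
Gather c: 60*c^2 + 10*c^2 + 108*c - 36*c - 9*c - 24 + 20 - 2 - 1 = 70*c^2 + 63*c - 7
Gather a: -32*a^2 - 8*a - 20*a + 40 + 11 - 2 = -32*a^2 - 28*a + 49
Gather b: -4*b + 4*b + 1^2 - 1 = 0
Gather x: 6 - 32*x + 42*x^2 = 42*x^2 - 32*x + 6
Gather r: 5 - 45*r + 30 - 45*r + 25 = 60 - 90*r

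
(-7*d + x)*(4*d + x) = -28*d^2 - 3*d*x + x^2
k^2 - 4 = (k - 2)*(k + 2)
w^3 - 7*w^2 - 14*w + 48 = (w - 8)*(w - 2)*(w + 3)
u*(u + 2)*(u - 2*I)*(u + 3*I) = u^4 + 2*u^3 + I*u^3 + 6*u^2 + 2*I*u^2 + 12*u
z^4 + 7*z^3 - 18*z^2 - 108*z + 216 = (z - 3)*(z - 2)*(z + 6)^2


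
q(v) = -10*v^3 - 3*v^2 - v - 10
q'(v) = -30*v^2 - 6*v - 1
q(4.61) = -1058.09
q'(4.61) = -666.22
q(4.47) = -967.56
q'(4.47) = -627.25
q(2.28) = -146.40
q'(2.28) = -170.63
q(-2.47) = 124.86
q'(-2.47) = -169.21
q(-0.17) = -9.87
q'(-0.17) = -0.85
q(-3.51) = 388.99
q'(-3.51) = -349.54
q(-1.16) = 2.73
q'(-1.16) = -34.41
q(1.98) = -101.37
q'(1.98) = -130.49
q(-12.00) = 16850.00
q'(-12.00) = -4249.00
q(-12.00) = 16850.00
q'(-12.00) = -4249.00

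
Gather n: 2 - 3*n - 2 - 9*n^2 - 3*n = -9*n^2 - 6*n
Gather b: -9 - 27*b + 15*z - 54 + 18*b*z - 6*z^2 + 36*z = b*(18*z - 27) - 6*z^2 + 51*z - 63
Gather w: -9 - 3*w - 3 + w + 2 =-2*w - 10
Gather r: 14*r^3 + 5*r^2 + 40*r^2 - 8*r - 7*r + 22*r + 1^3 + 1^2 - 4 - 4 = 14*r^3 + 45*r^2 + 7*r - 6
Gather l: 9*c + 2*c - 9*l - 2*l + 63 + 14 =11*c - 11*l + 77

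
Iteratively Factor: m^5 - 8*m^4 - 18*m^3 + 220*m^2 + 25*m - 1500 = (m + 4)*(m^4 - 12*m^3 + 30*m^2 + 100*m - 375) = (m + 3)*(m + 4)*(m^3 - 15*m^2 + 75*m - 125) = (m - 5)*(m + 3)*(m + 4)*(m^2 - 10*m + 25) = (m - 5)^2*(m + 3)*(m + 4)*(m - 5)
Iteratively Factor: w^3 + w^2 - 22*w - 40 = (w + 2)*(w^2 - w - 20) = (w - 5)*(w + 2)*(w + 4)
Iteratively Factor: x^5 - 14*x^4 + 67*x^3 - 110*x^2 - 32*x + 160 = (x - 5)*(x^4 - 9*x^3 + 22*x^2 - 32) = (x - 5)*(x + 1)*(x^3 - 10*x^2 + 32*x - 32) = (x - 5)*(x - 2)*(x + 1)*(x^2 - 8*x + 16) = (x - 5)*(x - 4)*(x - 2)*(x + 1)*(x - 4)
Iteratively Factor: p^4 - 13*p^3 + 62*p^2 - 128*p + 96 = (p - 2)*(p^3 - 11*p^2 + 40*p - 48) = (p - 4)*(p - 2)*(p^2 - 7*p + 12) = (p - 4)^2*(p - 2)*(p - 3)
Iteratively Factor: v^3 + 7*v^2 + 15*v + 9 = (v + 3)*(v^2 + 4*v + 3) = (v + 1)*(v + 3)*(v + 3)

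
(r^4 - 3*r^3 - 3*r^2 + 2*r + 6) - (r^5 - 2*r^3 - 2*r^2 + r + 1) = -r^5 + r^4 - r^3 - r^2 + r + 5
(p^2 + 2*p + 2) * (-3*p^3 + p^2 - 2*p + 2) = -3*p^5 - 5*p^4 - 6*p^3 + 4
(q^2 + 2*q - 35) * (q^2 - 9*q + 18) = q^4 - 7*q^3 - 35*q^2 + 351*q - 630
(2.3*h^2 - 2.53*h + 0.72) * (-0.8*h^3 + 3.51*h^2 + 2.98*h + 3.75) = -1.84*h^5 + 10.097*h^4 - 2.6023*h^3 + 3.6128*h^2 - 7.3419*h + 2.7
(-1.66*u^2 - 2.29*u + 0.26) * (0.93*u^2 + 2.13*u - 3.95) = -1.5438*u^4 - 5.6655*u^3 + 1.9211*u^2 + 9.5993*u - 1.027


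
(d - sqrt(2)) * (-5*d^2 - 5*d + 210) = -5*d^3 - 5*d^2 + 5*sqrt(2)*d^2 + 5*sqrt(2)*d + 210*d - 210*sqrt(2)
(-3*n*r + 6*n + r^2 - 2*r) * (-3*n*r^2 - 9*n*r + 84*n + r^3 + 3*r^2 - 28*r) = 9*n^2*r^3 + 9*n^2*r^2 - 306*n^2*r + 504*n^2 - 6*n*r^4 - 6*n*r^3 + 204*n*r^2 - 336*n*r + r^5 + r^4 - 34*r^3 + 56*r^2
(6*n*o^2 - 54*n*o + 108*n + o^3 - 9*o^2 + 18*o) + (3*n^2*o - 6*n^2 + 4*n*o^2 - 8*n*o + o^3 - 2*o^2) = 3*n^2*o - 6*n^2 + 10*n*o^2 - 62*n*o + 108*n + 2*o^3 - 11*o^2 + 18*o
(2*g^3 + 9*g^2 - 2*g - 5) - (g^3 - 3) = g^3 + 9*g^2 - 2*g - 2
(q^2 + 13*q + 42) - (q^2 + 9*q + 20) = 4*q + 22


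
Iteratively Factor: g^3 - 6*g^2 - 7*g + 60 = (g + 3)*(g^2 - 9*g + 20) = (g - 4)*(g + 3)*(g - 5)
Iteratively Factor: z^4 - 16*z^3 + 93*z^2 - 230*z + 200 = (z - 4)*(z^3 - 12*z^2 + 45*z - 50) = (z - 5)*(z - 4)*(z^2 - 7*z + 10) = (z - 5)^2*(z - 4)*(z - 2)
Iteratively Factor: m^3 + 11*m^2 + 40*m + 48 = (m + 4)*(m^2 + 7*m + 12) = (m + 4)^2*(m + 3)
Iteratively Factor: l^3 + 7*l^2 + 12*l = (l)*(l^2 + 7*l + 12) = l*(l + 4)*(l + 3)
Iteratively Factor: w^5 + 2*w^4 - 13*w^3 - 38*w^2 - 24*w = (w + 3)*(w^4 - w^3 - 10*w^2 - 8*w) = (w + 1)*(w + 3)*(w^3 - 2*w^2 - 8*w) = w*(w + 1)*(w + 3)*(w^2 - 2*w - 8) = w*(w - 4)*(w + 1)*(w + 3)*(w + 2)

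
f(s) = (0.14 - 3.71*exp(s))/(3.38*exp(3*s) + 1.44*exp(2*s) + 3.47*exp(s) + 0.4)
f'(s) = (0.14 - 3.71*exp(s))*(-10.14*exp(3*s) - 2.88*exp(2*s) - 3.47*exp(s))/(3.38*exp(3*s) + 1.44*exp(2*s) + 3.47*exp(s) + 0.4)^2 - 3.71*exp(s)/(3.38*exp(3*s) + 1.44*exp(2*s) + 3.47*exp(s) + 0.4)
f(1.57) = -0.04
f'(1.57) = 0.08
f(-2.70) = -0.17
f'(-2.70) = -0.32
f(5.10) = -0.00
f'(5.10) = 0.00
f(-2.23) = -0.33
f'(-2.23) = -0.33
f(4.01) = -0.00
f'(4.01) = 0.00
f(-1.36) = -0.56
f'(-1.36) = -0.17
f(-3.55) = 0.07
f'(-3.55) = -0.23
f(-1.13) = -0.59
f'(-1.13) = -0.09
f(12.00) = 0.00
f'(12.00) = 0.00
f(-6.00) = 0.32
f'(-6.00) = -0.03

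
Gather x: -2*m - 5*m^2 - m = -5*m^2 - 3*m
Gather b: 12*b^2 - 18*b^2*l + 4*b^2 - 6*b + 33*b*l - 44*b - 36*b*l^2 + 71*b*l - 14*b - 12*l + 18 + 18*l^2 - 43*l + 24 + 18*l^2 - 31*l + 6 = b^2*(16 - 18*l) + b*(-36*l^2 + 104*l - 64) + 36*l^2 - 86*l + 48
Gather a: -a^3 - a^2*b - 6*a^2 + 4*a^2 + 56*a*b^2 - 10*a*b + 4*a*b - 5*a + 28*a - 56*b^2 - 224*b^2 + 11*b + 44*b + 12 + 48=-a^3 + a^2*(-b - 2) + a*(56*b^2 - 6*b + 23) - 280*b^2 + 55*b + 60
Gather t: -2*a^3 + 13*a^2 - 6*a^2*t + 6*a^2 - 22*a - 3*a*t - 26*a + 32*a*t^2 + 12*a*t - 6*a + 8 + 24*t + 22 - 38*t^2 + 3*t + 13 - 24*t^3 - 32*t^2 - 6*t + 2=-2*a^3 + 19*a^2 - 54*a - 24*t^3 + t^2*(32*a - 70) + t*(-6*a^2 + 9*a + 21) + 45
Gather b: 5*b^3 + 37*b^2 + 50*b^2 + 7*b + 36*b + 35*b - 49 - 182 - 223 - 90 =5*b^3 + 87*b^2 + 78*b - 544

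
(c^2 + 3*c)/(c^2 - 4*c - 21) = c/(c - 7)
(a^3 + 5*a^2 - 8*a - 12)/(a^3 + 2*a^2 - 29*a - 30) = (a - 2)/(a - 5)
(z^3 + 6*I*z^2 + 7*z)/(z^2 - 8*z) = (z^2 + 6*I*z + 7)/(z - 8)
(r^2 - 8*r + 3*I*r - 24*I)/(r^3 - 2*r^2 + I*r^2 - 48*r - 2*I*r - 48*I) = (r + 3*I)/(r^2 + r*(6 + I) + 6*I)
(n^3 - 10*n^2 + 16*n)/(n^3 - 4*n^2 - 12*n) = (-n^2 + 10*n - 16)/(-n^2 + 4*n + 12)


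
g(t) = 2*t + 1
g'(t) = 2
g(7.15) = 15.30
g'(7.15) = 2.00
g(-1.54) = -2.08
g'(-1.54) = 2.00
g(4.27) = 9.54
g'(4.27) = 2.00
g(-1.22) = -1.44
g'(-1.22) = 2.00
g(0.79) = 2.58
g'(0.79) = 2.00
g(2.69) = 6.38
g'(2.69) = 2.00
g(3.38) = 7.76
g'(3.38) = 2.00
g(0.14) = 1.28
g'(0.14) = 2.00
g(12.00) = 25.00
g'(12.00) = 2.00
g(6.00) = 13.00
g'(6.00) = 2.00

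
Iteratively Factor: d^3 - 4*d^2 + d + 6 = (d + 1)*(d^2 - 5*d + 6) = (d - 2)*(d + 1)*(d - 3)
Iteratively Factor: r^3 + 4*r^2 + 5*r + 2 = (r + 1)*(r^2 + 3*r + 2) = (r + 1)^2*(r + 2)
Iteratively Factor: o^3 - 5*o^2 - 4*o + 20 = (o + 2)*(o^2 - 7*o + 10) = (o - 2)*(o + 2)*(o - 5)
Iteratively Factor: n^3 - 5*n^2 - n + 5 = (n - 5)*(n^2 - 1) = (n - 5)*(n - 1)*(n + 1)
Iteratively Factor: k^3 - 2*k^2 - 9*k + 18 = (k - 2)*(k^2 - 9) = (k - 2)*(k + 3)*(k - 3)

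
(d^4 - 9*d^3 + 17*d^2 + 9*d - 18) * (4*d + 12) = 4*d^5 - 24*d^4 - 40*d^3 + 240*d^2 + 36*d - 216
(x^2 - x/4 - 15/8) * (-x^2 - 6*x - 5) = -x^4 - 23*x^3/4 - 13*x^2/8 + 25*x/2 + 75/8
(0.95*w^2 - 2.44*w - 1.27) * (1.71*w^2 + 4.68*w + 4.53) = 1.6245*w^4 + 0.2736*w^3 - 9.2874*w^2 - 16.9968*w - 5.7531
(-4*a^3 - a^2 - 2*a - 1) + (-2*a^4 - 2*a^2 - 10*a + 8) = -2*a^4 - 4*a^3 - 3*a^2 - 12*a + 7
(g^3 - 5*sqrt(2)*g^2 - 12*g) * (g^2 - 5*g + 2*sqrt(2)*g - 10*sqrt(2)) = g^5 - 5*g^4 - 3*sqrt(2)*g^4 - 32*g^3 + 15*sqrt(2)*g^3 - 24*sqrt(2)*g^2 + 160*g^2 + 120*sqrt(2)*g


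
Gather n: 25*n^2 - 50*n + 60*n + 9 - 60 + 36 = 25*n^2 + 10*n - 15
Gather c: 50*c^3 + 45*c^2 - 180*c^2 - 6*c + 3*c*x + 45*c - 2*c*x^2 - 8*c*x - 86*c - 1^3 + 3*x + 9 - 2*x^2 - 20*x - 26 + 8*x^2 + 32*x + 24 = 50*c^3 - 135*c^2 + c*(-2*x^2 - 5*x - 47) + 6*x^2 + 15*x + 6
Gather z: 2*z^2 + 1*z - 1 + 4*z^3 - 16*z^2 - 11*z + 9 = 4*z^3 - 14*z^2 - 10*z + 8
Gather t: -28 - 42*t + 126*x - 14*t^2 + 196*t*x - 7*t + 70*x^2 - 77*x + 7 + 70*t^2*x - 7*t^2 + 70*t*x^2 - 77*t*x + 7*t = t^2*(70*x - 21) + t*(70*x^2 + 119*x - 42) + 70*x^2 + 49*x - 21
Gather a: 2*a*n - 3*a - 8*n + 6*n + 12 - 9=a*(2*n - 3) - 2*n + 3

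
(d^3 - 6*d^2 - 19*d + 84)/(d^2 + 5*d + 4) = (d^2 - 10*d + 21)/(d + 1)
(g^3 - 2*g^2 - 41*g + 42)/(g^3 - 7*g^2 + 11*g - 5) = (g^2 - g - 42)/(g^2 - 6*g + 5)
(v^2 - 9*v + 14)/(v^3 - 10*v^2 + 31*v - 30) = (v - 7)/(v^2 - 8*v + 15)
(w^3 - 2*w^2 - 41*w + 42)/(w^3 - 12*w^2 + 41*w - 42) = (w^2 + 5*w - 6)/(w^2 - 5*w + 6)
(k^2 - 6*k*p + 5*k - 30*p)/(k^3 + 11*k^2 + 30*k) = (k - 6*p)/(k*(k + 6))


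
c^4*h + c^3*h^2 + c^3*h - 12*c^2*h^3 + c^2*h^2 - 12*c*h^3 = c*(c - 3*h)*(c + 4*h)*(c*h + h)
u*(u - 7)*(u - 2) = u^3 - 9*u^2 + 14*u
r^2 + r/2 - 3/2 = (r - 1)*(r + 3/2)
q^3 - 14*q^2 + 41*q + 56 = (q - 8)*(q - 7)*(q + 1)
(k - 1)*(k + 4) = k^2 + 3*k - 4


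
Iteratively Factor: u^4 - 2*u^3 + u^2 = (u - 1)*(u^3 - u^2) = (u - 1)^2*(u^2) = u*(u - 1)^2*(u)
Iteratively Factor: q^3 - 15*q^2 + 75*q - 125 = (q - 5)*(q^2 - 10*q + 25) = (q - 5)^2*(q - 5)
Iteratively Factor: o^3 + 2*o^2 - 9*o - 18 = (o + 3)*(o^2 - o - 6) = (o + 2)*(o + 3)*(o - 3)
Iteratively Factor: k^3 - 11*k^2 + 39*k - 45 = (k - 3)*(k^2 - 8*k + 15) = (k - 3)^2*(k - 5)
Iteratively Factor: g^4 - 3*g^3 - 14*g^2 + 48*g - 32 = (g - 1)*(g^3 - 2*g^2 - 16*g + 32) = (g - 4)*(g - 1)*(g^2 + 2*g - 8) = (g - 4)*(g - 2)*(g - 1)*(g + 4)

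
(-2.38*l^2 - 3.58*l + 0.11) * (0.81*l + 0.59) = -1.9278*l^3 - 4.304*l^2 - 2.0231*l + 0.0649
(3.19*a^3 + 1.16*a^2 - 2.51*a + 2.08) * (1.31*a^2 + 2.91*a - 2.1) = 4.1789*a^5 + 10.8025*a^4 - 6.6115*a^3 - 7.0153*a^2 + 11.3238*a - 4.368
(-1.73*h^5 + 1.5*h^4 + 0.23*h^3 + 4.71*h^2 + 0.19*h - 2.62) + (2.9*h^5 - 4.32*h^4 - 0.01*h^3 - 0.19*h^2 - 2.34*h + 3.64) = 1.17*h^5 - 2.82*h^4 + 0.22*h^3 + 4.52*h^2 - 2.15*h + 1.02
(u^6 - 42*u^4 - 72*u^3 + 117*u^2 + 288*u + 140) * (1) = u^6 - 42*u^4 - 72*u^3 + 117*u^2 + 288*u + 140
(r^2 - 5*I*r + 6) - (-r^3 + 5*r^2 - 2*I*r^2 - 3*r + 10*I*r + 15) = r^3 - 4*r^2 + 2*I*r^2 + 3*r - 15*I*r - 9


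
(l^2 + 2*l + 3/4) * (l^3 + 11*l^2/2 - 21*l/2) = l^5 + 15*l^4/2 + 5*l^3/4 - 135*l^2/8 - 63*l/8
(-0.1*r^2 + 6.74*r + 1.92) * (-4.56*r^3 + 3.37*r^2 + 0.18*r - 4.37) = 0.456*r^5 - 31.0714*r^4 + 13.9406*r^3 + 8.1206*r^2 - 29.1082*r - 8.3904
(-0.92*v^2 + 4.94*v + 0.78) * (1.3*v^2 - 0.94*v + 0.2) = -1.196*v^4 + 7.2868*v^3 - 3.8136*v^2 + 0.2548*v + 0.156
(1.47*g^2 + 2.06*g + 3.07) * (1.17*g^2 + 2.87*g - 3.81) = 1.7199*g^4 + 6.6291*g^3 + 3.9034*g^2 + 0.9623*g - 11.6967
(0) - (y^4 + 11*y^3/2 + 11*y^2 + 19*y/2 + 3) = -y^4 - 11*y^3/2 - 11*y^2 - 19*y/2 - 3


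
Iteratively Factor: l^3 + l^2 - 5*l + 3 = (l - 1)*(l^2 + 2*l - 3) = (l - 1)^2*(l + 3)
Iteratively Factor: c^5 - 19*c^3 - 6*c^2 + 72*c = (c - 2)*(c^4 + 2*c^3 - 15*c^2 - 36*c) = c*(c - 2)*(c^3 + 2*c^2 - 15*c - 36) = c*(c - 2)*(c + 3)*(c^2 - c - 12) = c*(c - 2)*(c + 3)^2*(c - 4)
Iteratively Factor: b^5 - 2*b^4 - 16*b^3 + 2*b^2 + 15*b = (b + 3)*(b^4 - 5*b^3 - b^2 + 5*b) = (b + 1)*(b + 3)*(b^3 - 6*b^2 + 5*b) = (b - 5)*(b + 1)*(b + 3)*(b^2 - b) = (b - 5)*(b - 1)*(b + 1)*(b + 3)*(b)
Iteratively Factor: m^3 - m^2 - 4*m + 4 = (m + 2)*(m^2 - 3*m + 2) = (m - 1)*(m + 2)*(m - 2)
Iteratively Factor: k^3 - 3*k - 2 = (k + 1)*(k^2 - k - 2) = (k - 2)*(k + 1)*(k + 1)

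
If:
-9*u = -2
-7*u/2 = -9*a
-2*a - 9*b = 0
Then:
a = 7/81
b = -14/729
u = 2/9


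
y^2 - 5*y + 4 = (y - 4)*(y - 1)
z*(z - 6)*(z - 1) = z^3 - 7*z^2 + 6*z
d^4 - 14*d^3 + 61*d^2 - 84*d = d*(d - 7)*(d - 4)*(d - 3)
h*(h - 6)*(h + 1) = h^3 - 5*h^2 - 6*h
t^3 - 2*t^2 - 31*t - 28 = (t - 7)*(t + 1)*(t + 4)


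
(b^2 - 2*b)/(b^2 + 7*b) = (b - 2)/(b + 7)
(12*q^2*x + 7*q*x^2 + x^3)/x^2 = 12*q^2/x + 7*q + x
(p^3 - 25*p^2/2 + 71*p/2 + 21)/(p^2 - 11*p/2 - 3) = p - 7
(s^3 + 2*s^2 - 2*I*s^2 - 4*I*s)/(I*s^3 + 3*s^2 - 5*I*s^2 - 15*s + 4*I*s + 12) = -s*(I*s^2 + 2*s*(1 + I) + 4)/(s^3 - s^2*(5 + 3*I) + s*(4 + 15*I) - 12*I)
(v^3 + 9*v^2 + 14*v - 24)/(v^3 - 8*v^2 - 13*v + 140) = (v^2 + 5*v - 6)/(v^2 - 12*v + 35)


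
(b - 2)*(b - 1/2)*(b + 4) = b^3 + 3*b^2/2 - 9*b + 4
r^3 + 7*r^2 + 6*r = r*(r + 1)*(r + 6)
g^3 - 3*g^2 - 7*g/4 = g*(g - 7/2)*(g + 1/2)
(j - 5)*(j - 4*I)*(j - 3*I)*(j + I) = j^4 - 5*j^3 - 6*I*j^3 - 5*j^2 + 30*I*j^2 + 25*j - 12*I*j + 60*I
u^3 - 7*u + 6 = (u - 2)*(u - 1)*(u + 3)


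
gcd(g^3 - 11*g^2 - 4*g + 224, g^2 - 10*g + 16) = g - 8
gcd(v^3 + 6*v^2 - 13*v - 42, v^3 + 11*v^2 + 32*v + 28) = v^2 + 9*v + 14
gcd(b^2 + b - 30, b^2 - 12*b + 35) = b - 5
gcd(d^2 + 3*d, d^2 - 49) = 1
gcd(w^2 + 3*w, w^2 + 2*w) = w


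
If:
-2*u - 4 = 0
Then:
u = -2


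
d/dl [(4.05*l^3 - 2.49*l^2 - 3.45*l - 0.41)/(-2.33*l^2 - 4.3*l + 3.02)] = (-9.4365*l^4 - 34.83*l^3 + 39.3615*l^2 - 16.9502*l - 12.182)/(5.4289*l^4 + 20.038*l^3 + 4.4168*l^2 - 25.972*l + 9.1204)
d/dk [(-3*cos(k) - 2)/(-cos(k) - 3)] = -7*sin(k)/(cos(k) + 3)^2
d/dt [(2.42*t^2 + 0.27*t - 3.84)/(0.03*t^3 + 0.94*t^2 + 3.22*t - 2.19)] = (-0.0726*t^4 - 0.0162000000000004*t^3 + 7.8842*t^2 - 3.3804*t + 11.7735)/(0.0009*t^6 + 0.0564*t^5 + 1.0768*t^4 + 5.9222*t^3 + 6.2512*t^2 - 14.1036*t + 4.7961)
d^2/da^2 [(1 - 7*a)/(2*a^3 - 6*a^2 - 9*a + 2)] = 6*(-28*a^5 + 92*a^4 - 158*a^3 + 74*a^2 - 34*a - 11)/(8*a^9 - 72*a^8 + 108*a^7 + 456*a^6 - 630*a^5 - 1458*a^4 - 57*a^3 + 414*a^2 - 108*a + 8)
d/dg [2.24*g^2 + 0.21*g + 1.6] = 4.48*g + 0.21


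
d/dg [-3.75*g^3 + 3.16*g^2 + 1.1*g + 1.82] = -11.25*g^2 + 6.32*g + 1.1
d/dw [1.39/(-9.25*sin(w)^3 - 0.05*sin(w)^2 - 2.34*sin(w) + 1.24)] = (38.5725*sin(w)^2 + 0.139*sin(w) + 3.2526)*cos(w)/(9.25*sin(w)^3 + 0.05*sin(w)^2 + 2.34*sin(w) - 1.24)^2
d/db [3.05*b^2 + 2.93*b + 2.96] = 6.1*b + 2.93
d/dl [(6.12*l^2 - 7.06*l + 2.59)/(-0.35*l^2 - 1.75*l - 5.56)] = (-13.181*l^2 - 66.2414*l + 43.7861)/(0.1225*l^4 + 1.225*l^3 + 6.9545*l^2 + 19.46*l + 30.9136)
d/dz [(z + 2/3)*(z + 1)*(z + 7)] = 3*z^2 + 52*z/3 + 37/3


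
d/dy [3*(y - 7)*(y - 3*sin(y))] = 3*y + 3*(7 - y)*(3*cos(y) - 1) - 9*sin(y)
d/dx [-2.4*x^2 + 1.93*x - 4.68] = 1.93 - 4.8*x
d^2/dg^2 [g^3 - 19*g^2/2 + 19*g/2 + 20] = 6*g - 19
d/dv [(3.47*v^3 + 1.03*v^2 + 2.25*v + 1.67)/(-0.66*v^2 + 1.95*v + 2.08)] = (-2.2902*v^4 + 13.533*v^3 + 25.1463*v^2 + 6.4892*v + 1.4235)/(0.4356*v^4 - 2.574*v^3 + 1.0569*v^2 + 8.112*v + 4.3264)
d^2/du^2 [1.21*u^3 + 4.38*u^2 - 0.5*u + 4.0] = 7.26*u + 8.76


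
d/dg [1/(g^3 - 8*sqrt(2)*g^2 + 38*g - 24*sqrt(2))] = (-3*g^2 + 16*sqrt(2)*g - 38)/(g^3 - 8*sqrt(2)*g^2 + 38*g - 24*sqrt(2))^2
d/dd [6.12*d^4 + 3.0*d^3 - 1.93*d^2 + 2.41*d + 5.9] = 24.48*d^3 + 9.0*d^2 - 3.86*d + 2.41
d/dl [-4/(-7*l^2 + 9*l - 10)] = 4*(9 - 14*l)/(7*l^2 - 9*l + 10)^2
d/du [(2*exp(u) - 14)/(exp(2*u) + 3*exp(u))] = 2*(-exp(2*u) + 14*exp(u) + 21)*exp(-u)/(exp(2*u) + 6*exp(u) + 9)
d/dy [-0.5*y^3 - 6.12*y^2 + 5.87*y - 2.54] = -1.5*y^2 - 12.24*y + 5.87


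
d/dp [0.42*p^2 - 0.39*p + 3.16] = 0.84*p - 0.39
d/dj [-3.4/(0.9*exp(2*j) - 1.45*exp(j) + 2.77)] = (6.12*exp(j) - 4.93)*exp(j)/(0.9*exp(2*j) - 1.45*exp(j) + 2.77)^2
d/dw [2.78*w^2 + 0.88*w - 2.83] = 5.56*w + 0.88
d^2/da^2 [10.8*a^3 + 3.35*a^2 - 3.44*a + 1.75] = 64.8*a + 6.7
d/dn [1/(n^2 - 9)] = -2*n/(n^2 - 9)^2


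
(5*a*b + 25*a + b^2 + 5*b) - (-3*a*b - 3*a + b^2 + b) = 8*a*b + 28*a + 4*b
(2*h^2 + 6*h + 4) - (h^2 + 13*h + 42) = h^2 - 7*h - 38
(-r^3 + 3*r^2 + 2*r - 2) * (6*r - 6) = -6*r^4 + 24*r^3 - 6*r^2 - 24*r + 12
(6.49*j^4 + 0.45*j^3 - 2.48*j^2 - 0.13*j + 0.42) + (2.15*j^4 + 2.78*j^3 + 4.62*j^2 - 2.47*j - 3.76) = 8.64*j^4 + 3.23*j^3 + 2.14*j^2 - 2.6*j - 3.34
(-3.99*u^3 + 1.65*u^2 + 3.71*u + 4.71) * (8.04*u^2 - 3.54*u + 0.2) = -32.0796*u^5 + 27.3906*u^4 + 23.1894*u^3 + 25.065*u^2 - 15.9314*u + 0.942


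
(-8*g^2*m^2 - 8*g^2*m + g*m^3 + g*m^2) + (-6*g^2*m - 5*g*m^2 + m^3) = -8*g^2*m^2 - 14*g^2*m + g*m^3 - 4*g*m^2 + m^3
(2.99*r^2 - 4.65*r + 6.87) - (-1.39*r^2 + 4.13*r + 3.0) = 4.38*r^2 - 8.78*r + 3.87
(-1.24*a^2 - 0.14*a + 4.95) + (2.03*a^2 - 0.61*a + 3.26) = 0.79*a^2 - 0.75*a + 8.21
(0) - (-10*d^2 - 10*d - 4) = 10*d^2 + 10*d + 4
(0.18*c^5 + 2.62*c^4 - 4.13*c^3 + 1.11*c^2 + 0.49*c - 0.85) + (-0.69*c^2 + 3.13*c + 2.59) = 0.18*c^5 + 2.62*c^4 - 4.13*c^3 + 0.42*c^2 + 3.62*c + 1.74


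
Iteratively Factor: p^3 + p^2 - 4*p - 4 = (p - 2)*(p^2 + 3*p + 2) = (p - 2)*(p + 2)*(p + 1)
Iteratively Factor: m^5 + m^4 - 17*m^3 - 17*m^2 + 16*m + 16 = (m - 1)*(m^4 + 2*m^3 - 15*m^2 - 32*m - 16) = (m - 1)*(m + 4)*(m^3 - 2*m^2 - 7*m - 4) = (m - 4)*(m - 1)*(m + 4)*(m^2 + 2*m + 1) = (m - 4)*(m - 1)*(m + 1)*(m + 4)*(m + 1)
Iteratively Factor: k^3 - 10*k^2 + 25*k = (k)*(k^2 - 10*k + 25) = k*(k - 5)*(k - 5)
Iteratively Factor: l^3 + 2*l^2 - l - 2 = (l - 1)*(l^2 + 3*l + 2) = (l - 1)*(l + 1)*(l + 2)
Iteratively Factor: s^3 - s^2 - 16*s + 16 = (s - 4)*(s^2 + 3*s - 4) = (s - 4)*(s - 1)*(s + 4)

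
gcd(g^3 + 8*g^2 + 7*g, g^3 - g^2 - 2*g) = g^2 + g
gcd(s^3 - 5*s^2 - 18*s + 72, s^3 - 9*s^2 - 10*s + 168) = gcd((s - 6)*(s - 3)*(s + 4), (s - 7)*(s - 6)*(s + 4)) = s^2 - 2*s - 24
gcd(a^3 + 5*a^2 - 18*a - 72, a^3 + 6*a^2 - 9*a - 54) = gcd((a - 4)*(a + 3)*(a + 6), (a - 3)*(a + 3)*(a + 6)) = a^2 + 9*a + 18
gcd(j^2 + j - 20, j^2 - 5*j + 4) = j - 4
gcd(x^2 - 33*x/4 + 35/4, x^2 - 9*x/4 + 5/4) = x - 5/4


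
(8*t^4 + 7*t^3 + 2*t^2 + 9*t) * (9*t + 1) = 72*t^5 + 71*t^4 + 25*t^3 + 83*t^2 + 9*t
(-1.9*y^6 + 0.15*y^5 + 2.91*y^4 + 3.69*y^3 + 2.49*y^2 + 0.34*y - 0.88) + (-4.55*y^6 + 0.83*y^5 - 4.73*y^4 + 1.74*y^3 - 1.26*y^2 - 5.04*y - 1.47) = -6.45*y^6 + 0.98*y^5 - 1.82*y^4 + 5.43*y^3 + 1.23*y^2 - 4.7*y - 2.35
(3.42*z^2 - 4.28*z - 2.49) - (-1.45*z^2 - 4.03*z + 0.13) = 4.87*z^2 - 0.25*z - 2.62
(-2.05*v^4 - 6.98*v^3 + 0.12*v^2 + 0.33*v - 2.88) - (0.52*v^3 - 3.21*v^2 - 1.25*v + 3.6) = -2.05*v^4 - 7.5*v^3 + 3.33*v^2 + 1.58*v - 6.48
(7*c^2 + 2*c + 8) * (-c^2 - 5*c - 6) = -7*c^4 - 37*c^3 - 60*c^2 - 52*c - 48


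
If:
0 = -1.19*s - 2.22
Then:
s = -1.87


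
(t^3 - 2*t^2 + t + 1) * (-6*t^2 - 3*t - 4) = -6*t^5 + 9*t^4 - 4*t^3 - t^2 - 7*t - 4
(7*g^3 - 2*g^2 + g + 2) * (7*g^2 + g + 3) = 49*g^5 - 7*g^4 + 26*g^3 + 9*g^2 + 5*g + 6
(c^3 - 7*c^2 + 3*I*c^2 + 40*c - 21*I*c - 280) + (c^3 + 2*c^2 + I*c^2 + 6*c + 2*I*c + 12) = 2*c^3 - 5*c^2 + 4*I*c^2 + 46*c - 19*I*c - 268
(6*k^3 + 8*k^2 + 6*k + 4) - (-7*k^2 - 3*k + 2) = 6*k^3 + 15*k^2 + 9*k + 2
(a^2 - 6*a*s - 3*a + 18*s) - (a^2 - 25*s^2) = -6*a*s - 3*a + 25*s^2 + 18*s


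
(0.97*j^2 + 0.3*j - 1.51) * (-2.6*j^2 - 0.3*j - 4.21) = -2.522*j^4 - 1.071*j^3 - 0.247699999999999*j^2 - 0.81*j + 6.3571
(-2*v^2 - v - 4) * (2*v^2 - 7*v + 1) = -4*v^4 + 12*v^3 - 3*v^2 + 27*v - 4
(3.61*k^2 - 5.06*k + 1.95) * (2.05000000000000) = 7.4005*k^2 - 10.373*k + 3.9975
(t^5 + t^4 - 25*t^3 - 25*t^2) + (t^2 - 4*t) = t^5 + t^4 - 25*t^3 - 24*t^2 - 4*t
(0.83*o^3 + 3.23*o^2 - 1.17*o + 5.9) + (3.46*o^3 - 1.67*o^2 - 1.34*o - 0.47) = 4.29*o^3 + 1.56*o^2 - 2.51*o + 5.43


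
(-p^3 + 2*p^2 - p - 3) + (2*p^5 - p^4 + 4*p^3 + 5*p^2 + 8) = 2*p^5 - p^4 + 3*p^3 + 7*p^2 - p + 5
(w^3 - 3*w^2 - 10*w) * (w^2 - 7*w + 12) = w^5 - 10*w^4 + 23*w^3 + 34*w^2 - 120*w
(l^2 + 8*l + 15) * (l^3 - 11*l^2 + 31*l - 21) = l^5 - 3*l^4 - 42*l^3 + 62*l^2 + 297*l - 315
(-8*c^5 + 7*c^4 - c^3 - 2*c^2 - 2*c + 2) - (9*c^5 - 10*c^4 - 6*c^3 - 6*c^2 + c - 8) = -17*c^5 + 17*c^4 + 5*c^3 + 4*c^2 - 3*c + 10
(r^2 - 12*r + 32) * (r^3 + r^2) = r^5 - 11*r^4 + 20*r^3 + 32*r^2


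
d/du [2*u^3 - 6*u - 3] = 6*u^2 - 6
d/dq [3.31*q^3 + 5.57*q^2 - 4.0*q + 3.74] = 9.93*q^2 + 11.14*q - 4.0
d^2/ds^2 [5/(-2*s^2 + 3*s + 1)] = 10*(-4*s^2 + 6*s + (4*s - 3)^2 + 2)/(-2*s^2 + 3*s + 1)^3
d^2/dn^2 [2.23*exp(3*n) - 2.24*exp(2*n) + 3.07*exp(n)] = (20.07*exp(2*n) - 8.96*exp(n) + 3.07)*exp(n)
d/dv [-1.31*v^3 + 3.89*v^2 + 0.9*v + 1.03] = -3.93*v^2 + 7.78*v + 0.9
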